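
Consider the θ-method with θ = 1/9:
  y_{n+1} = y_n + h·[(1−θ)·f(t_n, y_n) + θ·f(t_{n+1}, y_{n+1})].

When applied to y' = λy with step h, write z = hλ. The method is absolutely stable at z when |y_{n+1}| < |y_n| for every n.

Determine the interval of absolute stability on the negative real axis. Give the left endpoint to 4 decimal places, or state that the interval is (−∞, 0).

(-2.5714, 0).

On y'=λy, z=hλ:
  y_{n+1} = y_n + z·[8/9·y_n + 1/9·y_{n+1}] ⇒ (1 − 1/9z)y_{n+1} = (1 + 8/9z)y_n
  R(z) = (1 + 8/9z)/(1 − 1/9z).

Solve |R(x)|<1 on ℝ⁻.
x=-1: |R|=0.1000
R=−1: 1+8/9x = −1+1/9x ⇒ -7/9x=2 ⇒ x=2/(-7/9)=-2.5714
Confirm numerically:
  x=-2.452: |R|=0.92700 <1
  x=-2.018: |R|=0.64839 <1
  x=-1.217: |R|=0.07204 <1
  x=-2.993: |R|=1.24606 >1
  x=-2.885: |R|=1.18469 >1
  x=-2.835: |R|=1.15589 >1
Stable set (-2.5714, 0).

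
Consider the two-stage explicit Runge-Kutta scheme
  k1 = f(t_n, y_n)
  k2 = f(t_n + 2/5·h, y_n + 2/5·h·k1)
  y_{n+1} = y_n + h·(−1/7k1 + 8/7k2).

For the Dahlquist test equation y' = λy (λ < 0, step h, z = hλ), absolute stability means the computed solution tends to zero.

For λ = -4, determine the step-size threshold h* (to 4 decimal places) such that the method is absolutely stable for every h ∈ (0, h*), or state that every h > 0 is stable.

(-2.1875,0); λ=-4 ⇒ h* = (35/16)/4 = 0.5469.

Test eqn y'=λy, z=hλ:
  k1=λy_n ⇒ h·k1=z·y_n;  k2=λ(1+2/5z)y_n ⇒ h·k2=z(1+2/5z)y_n
  y_{n+1}/y_n = 1 − 1/7z + 8/7z(1+2/5z) = 1 + z + 16/35z²
  Hence R(z) = 1 + z + 16/35z².

Solve |R(x)|<1 on ℝ⁻.
x=-1.71: |R|=0.6267
R=1: x+16/35x²=0 ⇒ x=−35/16=-2.1875; min R=1−1/(4·16/35)=0.4531>−1
Confirm numerically:
  x=-1.811: |R|=0.68830 <1
  x=-1.155: |R|=0.45484 <1
  x=-1.123: |R|=0.45352 <1
  x=-0.929: |R|=0.46553 <1
  x=-2.784: |R|=1.75916 >1
  x=-2.328: |R|=1.14952 >1
  x=-2.209: |R|=1.02171 >1
So |R|<1 on (-2.1875, 0).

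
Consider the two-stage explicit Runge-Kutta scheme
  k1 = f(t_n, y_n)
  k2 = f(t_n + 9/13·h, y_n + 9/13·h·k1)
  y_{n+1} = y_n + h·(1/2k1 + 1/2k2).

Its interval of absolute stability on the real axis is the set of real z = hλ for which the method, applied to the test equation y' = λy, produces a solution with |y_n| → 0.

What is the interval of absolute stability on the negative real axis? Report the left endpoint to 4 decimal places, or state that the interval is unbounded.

With y'=λy (z=hλ):
  k1=λy_n ⇒ h·k1=z·y_n;  k2=λ(1+9/13z)y_n ⇒ h·k2=z(1+9/13z)y_n
  y_{n+1}/y_n = 1 + 1/2z + 1/2z(1+9/13z) = 1 + z + 9/26z²
  ⇒ R(z) = 1 + z + 9/26z².

Boundary: |R(x)|=1, x<0.
x=-0.32: |R|=0.7154
R=1: x+9/26x²=0 ⇒ x=−26/9=-2.8889; min R=1−1/(4·9/26)=0.2778>−1
Confirm numerically:
  x=-2.817: |R|=0.92990 <1
  x=-2.813: |R|=0.92610 <1
  x=-2.581: |R|=0.72492 <1
  x=-1.489: |R|=0.27846 <1
  x=-3.206: |R|=1.35192 >1
  x=-2.991: |R|=1.10572 >1
So |R|<1 on (-2.8889, 0).

(-2.8889, 0).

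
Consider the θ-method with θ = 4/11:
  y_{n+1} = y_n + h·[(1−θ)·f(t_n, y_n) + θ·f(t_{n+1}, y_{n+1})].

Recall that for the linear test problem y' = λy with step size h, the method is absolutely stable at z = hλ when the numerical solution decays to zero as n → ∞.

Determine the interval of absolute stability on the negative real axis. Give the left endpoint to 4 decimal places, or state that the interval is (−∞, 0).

z∈(-7.3333,0).

On y'=λy, z=hλ:
  y_{n+1} = y_n + z·[7/11·y_n + 4/11·y_{n+1}] ⇒ (1 − 4/11z)y_{n+1} = (1 + 7/11z)y_n
  Hence R(z) = (1 + 7/11z)/(1 − 4/11z).

Need |R(x)|<1, x<0.
x=-1.16: |R|=0.1841
R=−1: 1+7/11x = −1+4/11x ⇒ -3/11x=2 ⇒ x=2/(-3/11)=-7.3333
Confirm numerically:
  x=-6.694: |R|=0.94923 <1
  x=-5.797: |R|=0.86519 <1
  x=-5.636: |R|=0.84820 <1
  x=-4.304: |R|=0.67791 <1
  x=-7.552: |R|=1.01592 >1
  x=-7.490: |R|=1.01147 >1
  x=-7.398: |R|=1.00478 >1
Stable set (-7.3333, 0).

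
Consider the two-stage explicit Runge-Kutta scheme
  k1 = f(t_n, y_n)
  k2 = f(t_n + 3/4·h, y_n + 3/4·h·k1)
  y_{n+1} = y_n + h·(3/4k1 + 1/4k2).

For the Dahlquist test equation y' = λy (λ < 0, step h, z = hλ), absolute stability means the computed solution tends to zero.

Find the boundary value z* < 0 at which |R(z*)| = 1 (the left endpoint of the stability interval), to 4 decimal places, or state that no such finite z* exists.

z* = -5.3333.

With y'=λy (z=hλ):
  k1=λy_n ⇒ h·k1=z·y_n;  k2=λ(1+3/4z)y_n ⇒ h·k2=z(1+3/4z)y_n
  y_{n+1}/y_n = 1 + 3/4z + 1/4z(1+3/4z) = 1 + z + 3/16z²
  so R(z) = 1 + z + 3/16z².

Boundary: |R(x)|=1, x<0.
x=-0.52: |R|=0.5307
R=1: x+3/16x²=0 ⇒ x=−16/3=-5.3333; min R=1−1/(4·3/16)=-0.3333>−1
Confirm numerically:
  x=-4.804: |R|=0.52320 <1
  x=-2.810: |R|=0.32948 <1
  x=-2.603: |R|=0.33257 <1
  x=-5.493: |R|=1.16445 >1
  x=-5.441: |R|=1.10984 >1
So |R|<1 on (-5.3333, 0).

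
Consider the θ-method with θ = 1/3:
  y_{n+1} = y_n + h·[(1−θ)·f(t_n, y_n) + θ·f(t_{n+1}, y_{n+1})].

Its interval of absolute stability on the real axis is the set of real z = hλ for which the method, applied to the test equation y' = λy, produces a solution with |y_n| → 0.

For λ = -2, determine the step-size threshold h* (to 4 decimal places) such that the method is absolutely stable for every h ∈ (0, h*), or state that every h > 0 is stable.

(-6.0000,0); λ=-2 ⇒ h* = (6)/2 = 3.0000.

With y'=λy (z=hλ):
  y_{n+1} = y_n + z·[2/3·y_n + 1/3·y_{n+1}] ⇒ (1 − 1/3z)y_{n+1} = (1 + 2/3z)y_n
  so R(z) = (1 + 2/3z)/(1 − 1/3z).

Boundary: |R(x)|=1, x<0.
x=-1.22: |R|=0.1327
R=−1: 1+2/3x = −1+1/3x ⇒ -1/3x=2 ⇒ x=2/(-1/3)=-6.0000
Confirm numerically:
  x=-5.322: |R|=0.91853 <1
  x=-5.079: |R|=0.88600 <1
  x=-2.613: |R|=0.39658 <1
  x=-6.533: |R|=1.05591 >1
  x=-6.114: |R|=1.01251 >1
  x=-6.030: |R|=1.00332 >1
Stable set (-6.0000, 0).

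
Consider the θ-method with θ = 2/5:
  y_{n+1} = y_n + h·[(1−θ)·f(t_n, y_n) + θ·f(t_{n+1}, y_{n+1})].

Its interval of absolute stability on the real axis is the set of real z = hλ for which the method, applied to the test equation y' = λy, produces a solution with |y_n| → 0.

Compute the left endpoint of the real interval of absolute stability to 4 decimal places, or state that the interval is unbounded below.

On y'=λy, z=hλ:
  y_{n+1} = y_n + z·[3/5·y_n + 2/5·y_{n+1}] ⇒ (1 − 2/5z)y_{n+1} = (1 + 3/5z)y_n
  Hence R(z) = (1 + 3/5z)/(1 − 2/5z).

Need |R(x)|<1, x<0.
x=-1.17: |R|=0.2030
R=−1: 1+3/5x = −1+2/5x ⇒ -1/5x=2 ⇒ x=2/(-1/5)=-10.0000
Confirm numerically:
  x=-8.443: |R|=0.92886 <1
  x=-5.550: |R|=0.72360 <1
  x=-4.484: |R|=0.60510 <1
  x=-10.463: |R|=1.01786 >1
  x=-10.336: |R|=1.01309 >1
So |R|<1 on (-10.0000, 0).

z* = -10.0000.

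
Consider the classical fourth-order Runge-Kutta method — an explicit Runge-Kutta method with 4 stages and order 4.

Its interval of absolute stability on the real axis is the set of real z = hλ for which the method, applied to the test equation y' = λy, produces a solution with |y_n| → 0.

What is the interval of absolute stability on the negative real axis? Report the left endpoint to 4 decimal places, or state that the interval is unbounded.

On y'=λy, z=hλ:
  order 4, 4-stage ⇒ R(z)=1+z+z^2/2+z^3/6+z^4/24
  (e.g. R(-0.49)=0.61284, |R|=0.61284)

Find x<0 with |R(x)|<1.
x=-0.49: |R|=0.6128
|R(-2.03)|=0.3438 |R(-1.29)|=0.2997 |R(-0.53)|=0.5889
Bisect:
  x_lo=-3.2313 |R|=1.9086  x_hi=-0.1853 |R|=0.8308
  mid=-1.70830 |R|=0.27481 →hi
  mid=-2.46979 |R|=0.61959 →hi
  mid=-2.85053 |R|=1.10289 →lo
  mid=-2.66016 |R|=0.82715 →hi
  mid=-2.75534 |R|=0.95577 →hi
  mid=-2.80294 |R|=1.02693 →lo
  mid=-2.77914 |R|=0.99076 →hi
  mid=-2.79104 |R|=1.00869 →lo
  ...
  [-2.78546,-2.78527] ⇒ x*=-2.7853
Stable set (-2.7853, 0).

z∈(-2.7853,0).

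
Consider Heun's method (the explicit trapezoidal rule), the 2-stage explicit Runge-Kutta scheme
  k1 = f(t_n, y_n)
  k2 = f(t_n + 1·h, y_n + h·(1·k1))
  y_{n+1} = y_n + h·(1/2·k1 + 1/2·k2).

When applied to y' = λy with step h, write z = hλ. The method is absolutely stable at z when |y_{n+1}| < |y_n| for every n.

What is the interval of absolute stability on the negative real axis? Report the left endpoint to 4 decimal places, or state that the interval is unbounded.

(-2.0000, 0).

With y'=λy (z=hλ):
  order 2, 2-stage ⇒ R(z)=1+z+z^2/2
  (e.g. R(-1.54)=0.64580, |R|=0.64580)

Find x<0 with |R(x)|<1.
x=-1.54: |R|=0.6458
|R(-2.39)|=1.4661 |R(-1.69)|=0.7380 |R(-1.31)|=0.5481
Bisect:
  x_lo=-2.3940 |R|=1.4716  x_hi=-0.1980 |R|=0.8216
  mid=-1.29596 |R|=0.54380 →hi
  mid=-1.84496 |R|=0.85698 →hi
  mid=-2.11946 |R|=1.12660 →lo
  mid=-1.98221 |R|=0.98237 →hi
  mid=-2.05084 |R|=1.05213 →lo
  mid=-2.01652 |R|=1.01666 →lo
  mid=-1.99937 |R|=0.99937 →hi
  ...
  [-2.00004,-1.99990] ⇒ x*=-2.0000
So |R|<1 on (-2.0000, 0).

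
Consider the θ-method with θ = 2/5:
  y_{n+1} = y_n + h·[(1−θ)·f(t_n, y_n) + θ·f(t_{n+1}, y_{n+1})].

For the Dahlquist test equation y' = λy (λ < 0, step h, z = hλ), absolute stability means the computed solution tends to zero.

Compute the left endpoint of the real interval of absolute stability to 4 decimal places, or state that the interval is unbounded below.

With y'=λy (z=hλ):
  y_{n+1} = y_n + z·[3/5·y_n + 2/5·y_{n+1}] ⇒ (1 − 2/5z)y_{n+1} = (1 + 3/5z)y_n
  so R(z) = (1 + 3/5z)/(1 − 2/5z).

Find x<0 with |R(x)|<1.
x=-1.76: |R|=0.0329
R=−1: 1+3/5x = −1+2/5x ⇒ -1/5x=2 ⇒ x=2/(-1/5)=-10.0000
Confirm numerically:
  x=-9.091: |R|=0.96079 <1
  x=-8.938: |R|=0.95358 <1
  x=-6.787: |R|=0.82702 <1
  x=-5.905: |R|=0.75640 <1
  x=-10.577: |R|=1.02206 >1
  x=-10.573: |R|=1.02192 >1
So |R|<1 on (-10.0000, 0).

left endpoint -10.0000.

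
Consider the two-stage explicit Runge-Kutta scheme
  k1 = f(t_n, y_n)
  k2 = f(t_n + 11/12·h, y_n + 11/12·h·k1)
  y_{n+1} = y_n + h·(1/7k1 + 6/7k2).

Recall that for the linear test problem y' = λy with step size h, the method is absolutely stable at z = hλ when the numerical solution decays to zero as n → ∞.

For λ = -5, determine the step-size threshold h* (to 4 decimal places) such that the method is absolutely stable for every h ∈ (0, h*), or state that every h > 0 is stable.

On y'=λy, z=hλ:
  k1=λy_n ⇒ h·k1=z·y_n;  k2=λ(1+11/12z)y_n ⇒ h·k2=z(1+11/12z)y_n
  y_{n+1}/y_n = 1 + 1/7z + 6/7z(1+11/12z) = 1 + z + 11/14z²
  Hence R(z) = 1 + z + 11/14z².

Boundary: |R(x)|=1, x<0.
x=-0.79: |R|=0.7004
R=1: x+11/14x²=0 ⇒ x=−14/11=-1.2727; min R=1−1/(4·11/14)=0.6818>−1
Confirm numerically:
  x=-1.150: |R|=0.88911 <1
  x=-0.967: |R|=0.76771 <1
  x=-0.655: |R|=0.68209 <1
  x=-0.561: |R|=0.68628 <1
  x=-1.544: |R|=1.32909 >1
  x=-1.467: |R|=1.22393 >1
  x=-1.301: |R|=1.02890 >1
Stable set (-1.2727, 0).

(-1.2727,0); λ=-5 ⇒ h* = (14/11)/5 = 0.2545.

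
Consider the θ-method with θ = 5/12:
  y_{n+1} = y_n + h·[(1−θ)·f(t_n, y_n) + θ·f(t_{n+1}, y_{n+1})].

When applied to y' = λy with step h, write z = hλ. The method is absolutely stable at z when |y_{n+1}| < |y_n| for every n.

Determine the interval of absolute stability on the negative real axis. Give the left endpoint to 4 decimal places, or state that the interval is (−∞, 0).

z∈(-12.0000,0).

Test eqn y'=λy, z=hλ:
  y_{n+1} = y_n + z·[7/12·y_n + 5/12·y_{n+1}] ⇒ (1 − 5/12z)y_{n+1} = (1 + 7/12z)y_n
  R(z) = (1 + 7/12z)/(1 − 5/12z).

Solve |R(x)|<1 on ℝ⁻.
x=-1.74: |R|=0.0087
R=−1: 1+7/12x = −1+5/12x ⇒ -1/6x=2 ⇒ x=2/(-1/6)=-12.0000
Confirm numerically:
  x=-10.597: |R|=0.95682 <1
  x=-9.868: |R|=0.93049 <1
  x=-9.314: |R|=0.90828 <1
  x=-5.413: |R|=0.66277 <1
  x=-12.199: |R|=1.00545 >1
  x=-12.035: |R|=1.00097 >1
So |R|<1 on (-12.0000, 0).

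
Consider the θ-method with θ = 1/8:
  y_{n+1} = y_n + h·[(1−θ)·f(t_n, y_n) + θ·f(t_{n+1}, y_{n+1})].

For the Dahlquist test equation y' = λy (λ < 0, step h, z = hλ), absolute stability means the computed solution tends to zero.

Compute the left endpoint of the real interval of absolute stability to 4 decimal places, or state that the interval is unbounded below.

z* = -2.6667.

On y'=λy, z=hλ:
  y_{n+1} = y_n + z·[7/8·y_n + 1/8·y_{n+1}] ⇒ (1 − 1/8z)y_{n+1} = (1 + 7/8z)y_n
  R(z) = (1 + 7/8z)/(1 − 1/8z).

Need |R(x)|<1, x<0.
x=-1.45: |R|=0.2275
R=−1: 1+7/8x = −1+1/8x ⇒ -3/4x=2 ⇒ x=2/(-3/4)=-2.6667
Confirm numerically:
  x=-2.616: |R|=0.97136 <1
  x=-2.286: |R|=0.77795 <1
  x=-1.289: |R|=0.11013 <1
  x=-2.956: |R|=1.15845 >1
  x=-2.816: |R|=1.08284 >1
Interval (-2.6667, 0).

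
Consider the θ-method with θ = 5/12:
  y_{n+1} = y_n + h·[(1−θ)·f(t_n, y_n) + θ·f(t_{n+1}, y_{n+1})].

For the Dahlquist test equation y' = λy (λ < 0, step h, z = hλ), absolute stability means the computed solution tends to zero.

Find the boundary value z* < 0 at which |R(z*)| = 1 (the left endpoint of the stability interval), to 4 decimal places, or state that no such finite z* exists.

Set f=λy, z=hλ:
  y_{n+1} = y_n + z·[7/12·y_n + 5/12·y_{n+1}] ⇒ (1 − 5/12z)y_{n+1} = (1 + 7/12z)y_n
  Hence R(z) = (1 + 7/12z)/(1 − 5/12z).

Find x<0 with |R(x)|<1.
x=-1.52: |R|=0.0694
R=−1: 1+7/12x = −1+5/12x ⇒ -1/6x=2 ⇒ x=2/(-1/6)=-12.0000
Confirm numerically:
  x=-11.616: |R|=0.98904 <1
  x=-9.812: |R|=0.92833 <1
  x=-8.473: |R|=0.87025 <1
  x=-8.087: |R|=0.85075 <1
  x=-12.457: |R|=1.01230 >1
  x=-12.403: |R|=1.01089 >1
  x=-12.340: |R|=1.00923 >1
Interval (-12.0000, 0).

z* = -12.0000.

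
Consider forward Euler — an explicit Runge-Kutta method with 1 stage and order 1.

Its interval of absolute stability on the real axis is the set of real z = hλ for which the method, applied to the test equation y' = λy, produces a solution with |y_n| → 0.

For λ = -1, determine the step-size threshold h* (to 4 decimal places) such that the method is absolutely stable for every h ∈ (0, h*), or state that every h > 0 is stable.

(-2.0000,0); λ=-1 ⇒ h* = 2.0000.

Set f=λy, z=hλ:
  order 1, 1-stage ⇒ R(z)=1+z
  (e.g. R(-0.61)=0.39000, |R|=0.39000)

Boundary: |R(x)|=1, x<0.
x=-0.61: |R|=0.3900
|R(-1.32)|=0.3200 |R(-0.99)|=0.0100 |R(-0.72)|=0.2800
Bisect:
  x_lo=-2.5375 |R|=1.5375  x_hi=-0.3981 |R|=0.6019
  mid=-1.46776 |R|=0.46776 →hi
  mid=-2.00261 |R|=1.00261 →lo
  mid=-1.73518 |R|=0.73518 →hi
  mid=-1.86890 |R|=0.86890 →hi
  mid=-1.93575 |R|=0.93575 →hi
  mid=-1.96918 |R|=0.96918 →hi
  mid=-1.98590 |R|=0.98590 →hi
  mid=-1.99425 |R|=0.99425 →hi
  mid=-1.99843 |R|=0.99843 →hi
  mid=-2.00052 |R|=1.00052 →lo
  ...
  [-2.00013,-2.00000] ⇒ x*=-2.0000
Stable set (-2.0000, 0).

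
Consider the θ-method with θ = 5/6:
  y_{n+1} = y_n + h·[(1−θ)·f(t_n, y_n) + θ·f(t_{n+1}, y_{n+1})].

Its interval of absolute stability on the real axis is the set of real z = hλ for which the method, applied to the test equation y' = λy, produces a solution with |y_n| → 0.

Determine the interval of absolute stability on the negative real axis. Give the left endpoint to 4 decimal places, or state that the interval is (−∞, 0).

Set f=λy, z=hλ:
  y_{n+1} = y_n + z·[1/6·y_n + 5/6·y_{n+1}] ⇒ (1 − 5/6z)y_{n+1} = (1 + 1/6z)y_n
  ⇒ R(z) = (1 + 1/6z)/(1 − 5/6z).

Solve |R(x)|<1 on ℝ⁻.
x=-1.12: |R|=0.4207
x=-2: |R|=0.2500
x=-10: |R|=0.0714
x=-100: |R|=0.1858
θ=5/6≥1/2 ⇒ |1+1/6x|<|1−5/6x| ∀x<0 ⇒ stable on all of ℝ⁻.

interval (−∞, 0).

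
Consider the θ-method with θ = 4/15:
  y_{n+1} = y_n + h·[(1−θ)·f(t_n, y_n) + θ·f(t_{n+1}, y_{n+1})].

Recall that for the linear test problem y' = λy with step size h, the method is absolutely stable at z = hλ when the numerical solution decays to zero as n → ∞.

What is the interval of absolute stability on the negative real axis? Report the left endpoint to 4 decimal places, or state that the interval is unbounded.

On y'=λy, z=hλ:
  y_{n+1} = y_n + z·[11/15·y_n + 4/15·y_{n+1}] ⇒ (1 − 4/15z)y_{n+1} = (1 + 11/15z)y_n
  ⇒ R(z) = (1 + 11/15z)/(1 − 4/15z).

Boundary: |R(x)|=1, x<0.
x=-0.39: |R|=0.6467
R=−1: 1+11/15x = −1+4/15x ⇒ -7/15x=2 ⇒ x=2/(-7/15)=-4.2857
Confirm numerically:
  x=-3.838: |R|=0.89674 <1
  x=-3.550: |R|=0.82363 <1
  x=-3.229: |R|=0.73503 <1
  x=-2.983: |R|=0.66141 <1
  x=-4.574: |R|=1.06061 >1
  x=-4.402: |R|=1.02496 >1
  x=-4.377: |R|=1.01966 >1
Stable set (-4.2857, 0).

z∈(-4.2857,0).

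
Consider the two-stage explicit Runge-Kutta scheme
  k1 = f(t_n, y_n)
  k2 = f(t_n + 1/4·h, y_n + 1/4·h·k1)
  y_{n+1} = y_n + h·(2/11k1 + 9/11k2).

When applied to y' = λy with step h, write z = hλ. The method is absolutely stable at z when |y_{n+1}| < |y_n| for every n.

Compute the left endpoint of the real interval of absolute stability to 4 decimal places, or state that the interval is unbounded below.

Set f=λy, z=hλ:
  k1=λy_n ⇒ h·k1=z·y_n;  k2=λ(1+1/4z)y_n ⇒ h·k2=z(1+1/4z)y_n
  y_{n+1}/y_n = 1 + 2/11z + 9/11z(1+1/4z) = 1 + z + 9/44z²
  R(z) = 1 + z + 9/44z².

Find x<0 with |R(x)|<1.
x=-1.21: |R|=0.0895
R=1: x+9/44x²=0 ⇒ x=−44/9=-4.8889; min R=1−1/(4·9/44)=-0.2222>−1
Confirm numerically:
  x=-3.891: |R|=0.20579 <1
  x=-3.072: |R|=0.14167 <1
  x=-2.990: |R|=0.16134 <1
  x=-5.302: |R|=1.44802 >1
  x=-5.184: |R|=1.31293 >1
Interval (-4.8889, 0).

z* = -4.8889.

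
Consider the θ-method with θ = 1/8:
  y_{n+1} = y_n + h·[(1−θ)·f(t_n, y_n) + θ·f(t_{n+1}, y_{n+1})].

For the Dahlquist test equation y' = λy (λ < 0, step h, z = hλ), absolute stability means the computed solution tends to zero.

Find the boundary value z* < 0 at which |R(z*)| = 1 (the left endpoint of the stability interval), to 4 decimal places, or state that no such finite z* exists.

On y'=λy, z=hλ:
  y_{n+1} = y_n + z·[7/8·y_n + 1/8·y_{n+1}] ⇒ (1 − 1/8z)y_{n+1} = (1 + 7/8z)y_n
  ⇒ R(z) = (1 + 7/8z)/(1 − 1/8z).

Need |R(x)|<1, x<0.
x=-1.62: |R|=0.3472
R=−1: 1+7/8x = −1+1/8x ⇒ -3/4x=2 ⇒ x=2/(-3/4)=-2.6667
Confirm numerically:
  x=-2.532: |R|=0.92328 <1
  x=-1.238: |R|=0.07209 <1
  x=-1.188: |R|=0.03439 <1
  x=-2.883: |R|=1.11927 >1
  x=-2.782: |R|=1.06418 >1
  x=-2.700: |R|=1.01869 >1
Stable set (-2.6667, 0).

z* = -2.6667.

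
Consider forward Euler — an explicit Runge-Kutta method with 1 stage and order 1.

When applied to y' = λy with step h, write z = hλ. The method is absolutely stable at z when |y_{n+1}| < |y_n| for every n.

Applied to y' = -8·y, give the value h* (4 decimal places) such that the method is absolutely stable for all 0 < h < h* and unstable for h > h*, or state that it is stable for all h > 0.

(-2.0000,0); λ=-8 ⇒ h* = 0.2500.

With y'=λy (z=hλ):
  order 1, 1-stage ⇒ R(z)=1+z
  (e.g. R(-1.41)=-0.41000, |R|=0.41000)

Solve |R(x)|<1 on ℝ⁻.
x=-1.41: |R|=0.4100
|R(-2.07)|=1.0700 |R(-1.82)|=0.8200 |R(-0.55)|=0.4500
Bisect:
  x_lo=-2.8710 |R|=1.8710  x_hi=-0.0727 |R|=0.9273
  mid=-1.47186 |R|=0.47186 →hi
  mid=-2.17143 |R|=1.17143 →lo
  mid=-1.82164 |R|=0.82164 →hi
  mid=-1.99654 |R|=0.99654 →hi
  mid=-2.08398 |R|=1.08398 →lo
  mid=-2.04026 |R|=1.04026 →lo
  mid=-2.01840 |R|=1.01840 →lo
  ...
  [-2.00012,-1.99995] ⇒ x*=-2.0000
Stable set (-2.0000, 0).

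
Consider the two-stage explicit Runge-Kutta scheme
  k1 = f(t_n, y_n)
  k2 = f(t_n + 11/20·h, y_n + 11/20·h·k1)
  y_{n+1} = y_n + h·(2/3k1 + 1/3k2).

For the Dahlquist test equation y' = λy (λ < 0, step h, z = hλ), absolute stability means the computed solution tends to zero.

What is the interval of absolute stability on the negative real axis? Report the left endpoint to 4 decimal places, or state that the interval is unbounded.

Test eqn y'=λy, z=hλ:
  k1=λy_n ⇒ h·k1=z·y_n;  k2=λ(1+11/20z)y_n ⇒ h·k2=z(1+11/20z)y_n
  y_{n+1}/y_n = 1 + 2/3z + 1/3z(1+11/20z) = 1 + z + 11/60z²
  ⇒ R(z) = 1 + z + 11/60z².

Need |R(x)|<1, x<0.
x=-0.47: |R|=0.5705
R=1: x+11/60x²=0 ⇒ x=−60/11=-5.4545; min R=1−1/(4·11/60)=-0.3636>−1
Confirm numerically:
  x=-4.645: |R|=0.31060 <1
  x=-3.682: |R|=0.19653 <1
  x=-2.956: |R|=0.35405 <1
  x=-2.785: |R|=0.36303 <1
  x=-5.889: |R|=1.46906 >1
  x=-5.778: |R|=1.34264 >1
  x=-5.749: |R|=1.31035 >1
Interval (-5.4545, 0).

z∈(-5.4545,0).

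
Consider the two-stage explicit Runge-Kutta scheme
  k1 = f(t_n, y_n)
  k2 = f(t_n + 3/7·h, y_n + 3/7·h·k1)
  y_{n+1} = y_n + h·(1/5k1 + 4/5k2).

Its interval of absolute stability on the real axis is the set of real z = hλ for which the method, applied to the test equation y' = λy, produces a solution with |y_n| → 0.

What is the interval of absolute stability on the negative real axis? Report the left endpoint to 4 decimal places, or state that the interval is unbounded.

Test eqn y'=λy, z=hλ:
  k1=λy_n ⇒ h·k1=z·y_n;  k2=λ(1+3/7z)y_n ⇒ h·k2=z(1+3/7z)y_n
  y_{n+1}/y_n = 1 + 1/5z + 4/5z(1+3/7z) = 1 + z + 12/35z²
  R(z) = 1 + z + 12/35z².

Find x<0 with |R(x)|<1.
x=-1.65: |R|=0.2834
R=1: x+12/35x²=0 ⇒ x=−35/12=-2.9167; min R=1−1/(4·12/35)=0.2708>−1
Confirm numerically:
  x=-2.029: |R|=0.38249 <1
  x=-2.023: |R|=0.38015 <1
  x=-1.911: |R|=0.34109 <1
  x=-1.262: |R|=0.28405 <1
  x=-3.227: |R|=1.34335 >1
  x=-3.188: |R|=1.29658 >1
Interval (-2.9167, 0).

z∈(-2.9167,0).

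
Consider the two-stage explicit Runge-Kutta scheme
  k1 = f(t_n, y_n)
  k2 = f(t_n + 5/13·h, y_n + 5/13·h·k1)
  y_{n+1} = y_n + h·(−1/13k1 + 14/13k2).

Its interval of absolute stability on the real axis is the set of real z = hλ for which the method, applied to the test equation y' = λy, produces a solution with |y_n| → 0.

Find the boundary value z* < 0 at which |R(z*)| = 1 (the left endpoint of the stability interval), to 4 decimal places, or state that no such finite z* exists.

With y'=λy (z=hλ):
  k1=λy_n ⇒ h·k1=z·y_n;  k2=λ(1+5/13z)y_n ⇒ h·k2=z(1+5/13z)y_n
  y_{n+1}/y_n = 1 − 1/13z + 14/13z(1+5/13z) = 1 + z + 70/169z²
  ⇒ R(z) = 1 + z + 70/169z².

Solve |R(x)|<1 on ℝ⁻.
x=-1.07: |R|=0.4042
R=1: x+70/169x²=0 ⇒ x=−169/70=-2.4143; min R=1−1/(4·70/169)=0.3964>−1
Confirm numerically:
  x=-1.959: |R|=0.63057 <1
  x=-1.911: |R|=0.60163 <1
  x=-1.505: |R|=0.43318 <1
  x=-2.673: |R|=1.28644 >1
  x=-2.461: |R|=1.04762 >1
So |R|<1 on (-2.4143, 0).

z* = -2.4143.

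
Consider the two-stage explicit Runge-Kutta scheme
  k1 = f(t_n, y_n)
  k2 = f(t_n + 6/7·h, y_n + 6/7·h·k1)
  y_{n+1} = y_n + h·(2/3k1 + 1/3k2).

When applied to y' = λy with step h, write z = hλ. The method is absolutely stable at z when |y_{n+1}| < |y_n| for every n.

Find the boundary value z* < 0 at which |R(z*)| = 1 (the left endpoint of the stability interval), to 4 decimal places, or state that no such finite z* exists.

left endpoint -3.5000.

With y'=λy (z=hλ):
  k1=λy_n ⇒ h·k1=z·y_n;  k2=λ(1+6/7z)y_n ⇒ h·k2=z(1+6/7z)y_n
  y_{n+1}/y_n = 1 + 2/3z + 1/3z(1+6/7z) = 1 + z + 2/7z²
  so R(z) = 1 + z + 2/7z².

Find x<0 with |R(x)|<1.
x=-0.94: |R|=0.3125
R=1: x+2/7x²=0 ⇒ x=−7/2=-3.5000; min R=1−1/(4·2/7)=0.1250>−1
Confirm numerically:
  x=-3.303: |R|=0.81409 <1
  x=-2.101: |R|=0.16020 <1
  x=-1.700: |R|=0.12571 <1
  x=-1.401: |R|=0.15980 <1
  x=-4.084: |R|=1.68144 >1
  x=-4.059: |R|=1.64828 >1
  x=-3.839: |R|=1.37183 >1
Stable set (-3.5000, 0).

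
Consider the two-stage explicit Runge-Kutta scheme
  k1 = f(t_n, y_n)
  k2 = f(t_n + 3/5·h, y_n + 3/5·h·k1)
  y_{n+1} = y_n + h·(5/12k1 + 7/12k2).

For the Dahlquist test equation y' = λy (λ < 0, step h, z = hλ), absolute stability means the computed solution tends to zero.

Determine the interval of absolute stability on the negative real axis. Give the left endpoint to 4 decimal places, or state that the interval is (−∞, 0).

z∈(-2.8571,0).

On y'=λy, z=hλ:
  k1=λy_n ⇒ h·k1=z·y_n;  k2=λ(1+3/5z)y_n ⇒ h·k2=z(1+3/5z)y_n
  y_{n+1}/y_n = 1 + 5/12z + 7/12z(1+3/5z) = 1 + z + 7/20z²
  so R(z) = 1 + z + 7/20z².

Boundary: |R(x)|=1, x<0.
x=-1.62: |R|=0.2985
R=1: x+7/20x²=0 ⇒ x=−20/7=-2.8571; min R=1−1/(4·7/20)=0.2857>−1
Confirm numerically:
  x=-2.218: |R|=0.50383 <1
  x=-1.899: |R|=0.36317 <1
  x=-1.229: |R|=0.29965 <1
  x=-3.142: |R|=1.31326 >1
  x=-3.086: |R|=1.24719 >1
So |R|<1 on (-2.8571, 0).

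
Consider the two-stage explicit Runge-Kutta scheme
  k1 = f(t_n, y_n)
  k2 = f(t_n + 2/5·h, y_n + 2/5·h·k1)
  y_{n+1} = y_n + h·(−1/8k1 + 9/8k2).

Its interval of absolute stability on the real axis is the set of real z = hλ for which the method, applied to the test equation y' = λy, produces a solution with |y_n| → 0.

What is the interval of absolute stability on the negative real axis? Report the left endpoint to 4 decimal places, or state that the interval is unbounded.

On y'=λy, z=hλ:
  k1=λy_n ⇒ h·k1=z·y_n;  k2=λ(1+2/5z)y_n ⇒ h·k2=z(1+2/5z)y_n
  y_{n+1}/y_n = 1 − 1/8z + 9/8z(1+2/5z) = 1 + z + 9/20z²
  so R(z) = 1 + z + 9/20z².

Find x<0 with |R(x)|<1.
x=-1.25: |R|=0.4531
R=1: x+9/20x²=0 ⇒ x=−20/9=-2.2222; min R=1−1/(4·9/20)=0.4444>−1
Confirm numerically:
  x=-2.095: |R|=0.88006 <1
  x=-1.789: |R|=0.65123 <1
  x=-0.911: |R|=0.46246 <1
  x=-2.466: |R|=1.27052 >1
  x=-2.338: |R|=1.12181 >1
So |R|<1 on (-2.2222, 0).

z∈(-2.2222,0).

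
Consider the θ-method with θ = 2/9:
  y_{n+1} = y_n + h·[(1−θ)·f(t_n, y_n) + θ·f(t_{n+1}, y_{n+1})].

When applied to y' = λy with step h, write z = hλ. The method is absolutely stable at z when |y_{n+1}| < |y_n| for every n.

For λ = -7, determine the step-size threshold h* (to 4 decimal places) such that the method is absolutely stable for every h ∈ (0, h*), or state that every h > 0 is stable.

(-3.6000,0); λ=-7 ⇒ h* = (18/5)/7 = 0.5143.

Set f=λy, z=hλ:
  y_{n+1} = y_n + z·[7/9·y_n + 2/9·y_{n+1}] ⇒ (1 − 2/9z)y_{n+1} = (1 + 7/9z)y_n
  Hence R(z) = (1 + 7/9z)/(1 − 2/9z).

Find x<0 with |R(x)|<1.
x=-1.05: |R|=0.1486
R=−1: 1+7/9x = −1+2/9x ⇒ -5/9x=2 ⇒ x=2/(-5/9)=-3.6000
Confirm numerically:
  x=-2.626: |R|=0.65829 <1
  x=-2.303: |R|=0.52337 <1
  x=-2.251: |R|=0.50044 <1
  x=-2.059: |R|=0.41264 <1
  x=-4.058: |R|=1.13379 >1
  x=-3.814: |R|=1.06435 >1
Stable set (-3.6000, 0).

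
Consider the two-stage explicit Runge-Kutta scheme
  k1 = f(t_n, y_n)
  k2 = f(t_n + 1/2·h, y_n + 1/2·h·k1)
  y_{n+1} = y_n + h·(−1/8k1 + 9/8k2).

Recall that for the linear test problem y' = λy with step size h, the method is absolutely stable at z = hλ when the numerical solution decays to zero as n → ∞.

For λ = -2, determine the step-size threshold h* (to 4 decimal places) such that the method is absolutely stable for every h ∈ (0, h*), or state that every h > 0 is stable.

(-1.7778,0); λ=-2 ⇒ h* = (16/9)/2 = 0.8889.

Test eqn y'=λy, z=hλ:
  k1=λy_n ⇒ h·k1=z·y_n;  k2=λ(1+1/2z)y_n ⇒ h·k2=z(1+1/2z)y_n
  y_{n+1}/y_n = 1 − 1/8z + 9/8z(1+1/2z) = 1 + z + 9/16z²
  Hence R(z) = 1 + z + 9/16z².

Boundary: |R(x)|=1, x<0.
x=-0.47: |R|=0.6543
R=1: x+9/16x²=0 ⇒ x=−16/9=-1.7778; min R=1−1/(4·9/16)=0.5556>−1
Confirm numerically:
  x=-1.742: |R|=0.96494 <1
  x=-1.641: |R|=0.87375 <1
  x=-1.544: |R|=0.79696 <1
  x=-1.037: |R|=0.56790 <1
  x=-2.078: |R|=1.35092 >1
  x=-1.997: |R|=1.24626 >1
  x=-1.829: |R|=1.05270 >1
Interval (-1.7778, 0).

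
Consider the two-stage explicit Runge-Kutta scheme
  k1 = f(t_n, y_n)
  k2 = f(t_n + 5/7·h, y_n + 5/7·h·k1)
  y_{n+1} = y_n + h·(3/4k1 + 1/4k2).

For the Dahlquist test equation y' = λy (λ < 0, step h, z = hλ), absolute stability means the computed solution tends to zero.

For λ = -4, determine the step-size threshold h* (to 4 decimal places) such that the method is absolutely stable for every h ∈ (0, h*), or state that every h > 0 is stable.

On y'=λy, z=hλ:
  k1=λy_n ⇒ h·k1=z·y_n;  k2=λ(1+5/7z)y_n ⇒ h·k2=z(1+5/7z)y_n
  y_{n+1}/y_n = 1 + 3/4z + 1/4z(1+5/7z) = 1 + z + 5/28z²
  ⇒ R(z) = 1 + z + 5/28z².

Need |R(x)|<1, x<0.
x=-1.49: |R|=0.0936
R=1: x+5/28x²=0 ⇒ x=−28/5=-5.6000; min R=1−1/(4·5/28)=-0.4000>−1
Confirm numerically:
  x=-4.910: |R|=0.39502 <1
  x=-4.290: |R|=0.00355 <1
  x=-3.602: |R|=0.28514 <1
  x=-2.872: |R|=0.39907 <1
  x=-5.738: |R|=1.14140 >1
  x=-5.624: |R|=1.02410 >1
Interval (-5.6000, 0).

(-5.6000,0); λ=-4 ⇒ h* = (28/5)/4 = 1.4000.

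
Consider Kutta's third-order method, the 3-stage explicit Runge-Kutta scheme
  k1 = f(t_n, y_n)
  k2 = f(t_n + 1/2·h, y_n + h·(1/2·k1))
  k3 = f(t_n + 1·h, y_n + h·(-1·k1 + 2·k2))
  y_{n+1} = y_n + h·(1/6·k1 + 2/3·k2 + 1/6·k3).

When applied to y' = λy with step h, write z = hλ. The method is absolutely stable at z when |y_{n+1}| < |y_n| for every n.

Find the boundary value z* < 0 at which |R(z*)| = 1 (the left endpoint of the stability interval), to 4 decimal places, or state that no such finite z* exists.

With y'=λy (z=hλ):
  order 3, 3-stage ⇒ R(z)=1+z+z^2/2+z^3/6
  (e.g. R(-0.63)=0.52678, |R|=0.52678)

Find x<0 with |R(x)|<1.
x=-0.63: |R|=0.5268
|R(-1.65)|=0.0374 |R(-0.87)|=0.3987 |R(-0.58)|=0.5557
Bisect:
  x_lo=-2.8636 |R|=1.6771  x_hi=-0.3814 |R|=0.6821
  mid=-1.62248 |R|=0.01811 →hi
  mid=-2.24303 |R|=0.60829 →hi
  mid=-2.55331 |R|=1.06795 →lo
  mid=-2.39817 |R|=0.82130 →hi
  mid=-2.47574 |R|=0.94018 →hi
  mid=-2.51452 |R|=1.00293 →lo
  mid=-2.49513 |R|=0.97127 →hi
  mid=-2.50483 |R|=0.98703 →hi
  mid=-2.50968 |R|=0.99496 →hi
  ...
  [-2.51286,-2.51271] ⇒ x*=-2.5127
Interval (-2.5127, 0).

left endpoint -2.5127.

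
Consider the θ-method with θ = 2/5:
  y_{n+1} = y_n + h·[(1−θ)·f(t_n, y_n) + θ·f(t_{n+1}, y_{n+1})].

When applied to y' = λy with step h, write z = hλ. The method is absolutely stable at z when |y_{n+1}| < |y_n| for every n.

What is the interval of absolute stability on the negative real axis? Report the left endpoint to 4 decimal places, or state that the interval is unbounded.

Test eqn y'=λy, z=hλ:
  y_{n+1} = y_n + z·[3/5·y_n + 2/5·y_{n+1}] ⇒ (1 − 2/5z)y_{n+1} = (1 + 3/5z)y_n
  ⇒ R(z) = (1 + 3/5z)/(1 − 2/5z).

Find x<0 with |R(x)|<1.
x=-0.83: |R|=0.3769
R=−1: 1+3/5x = −1+2/5x ⇒ -1/5x=2 ⇒ x=2/(-1/5)=-10.0000
Confirm numerically:
  x=-7.562: |R|=0.87885 <1
  x=-7.013: |R|=0.84300 <1
  x=-5.662: |R|=0.73426 <1
  x=-10.475: |R|=1.01830 >1
  x=-10.444: |R|=1.01715 >1
  x=-10.043: |R|=1.00171 >1
So |R|<1 on (-10.0000, 0).

(-10.0000, 0).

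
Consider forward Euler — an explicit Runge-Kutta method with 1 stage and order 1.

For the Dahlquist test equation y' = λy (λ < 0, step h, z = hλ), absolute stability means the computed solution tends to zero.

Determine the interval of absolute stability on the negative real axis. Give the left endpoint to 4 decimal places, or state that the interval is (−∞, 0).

On y'=λy, z=hλ:
  order 1, 1-stage ⇒ R(z)=1+z
  (e.g. R(-1.16)=-0.16000, |R|=0.16000)

Solve |R(x)|<1 on ℝ⁻.
x=-1.16: |R|=0.1600
|R(-2.28)|=1.2800 |R(-2.11)|=1.1100 |R(-1.79)|=0.7900
Bisect:
  x_lo=-2.8490 |R|=1.8490  x_hi=-0.1308 |R|=0.8692
  mid=-1.48995 |R|=0.48995 →hi
  mid=-2.16950 |R|=1.16950 →lo
  mid=-1.82972 |R|=0.82972 →hi
  mid=-1.99961 |R|=0.99961 →hi
  mid=-2.08456 |R|=1.08456 →lo
  mid=-2.04208 |R|=1.04208 →lo
  mid=-2.02085 |R|=1.02085 →lo
  mid=-2.01023 |R|=1.01023 →lo
  mid=-2.00492 |R|=1.00492 →lo
  ...
  [-2.00011,-1.99994] ⇒ x*=-2.0000
So |R|<1 on (-2.0000, 0).

(-2.0000, 0).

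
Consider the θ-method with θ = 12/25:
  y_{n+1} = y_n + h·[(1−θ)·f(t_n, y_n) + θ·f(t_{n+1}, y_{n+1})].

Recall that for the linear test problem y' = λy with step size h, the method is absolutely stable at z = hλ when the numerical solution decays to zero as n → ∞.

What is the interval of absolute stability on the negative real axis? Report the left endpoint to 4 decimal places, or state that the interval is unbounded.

Test eqn y'=λy, z=hλ:
  y_{n+1} = y_n + z·[13/25·y_n + 12/25·y_{n+1}] ⇒ (1 − 12/25z)y_{n+1} = (1 + 13/25z)y_n
  so R(z) = (1 + 13/25z)/(1 − 12/25z).

Boundary: |R(x)|=1, x<0.
x=-0.82: |R|=0.4116
R=−1: 1+13/25x = −1+12/25x ⇒ -1/25x=2 ⇒ x=2/(-1/25)=-50.0000
Confirm numerically:
  x=-48.024: |R|=0.99671 <1
  x=-48.012: |R|=0.99669 <1
  x=-26.240: |R|=0.93009 <1
  x=-24.388: |R|=0.91937 <1
  x=-50.446: |R|=1.00071 >1
  x=-50.267: |R|=1.00043 >1
Interval (-50.0000, 0).

(-50.0000, 0).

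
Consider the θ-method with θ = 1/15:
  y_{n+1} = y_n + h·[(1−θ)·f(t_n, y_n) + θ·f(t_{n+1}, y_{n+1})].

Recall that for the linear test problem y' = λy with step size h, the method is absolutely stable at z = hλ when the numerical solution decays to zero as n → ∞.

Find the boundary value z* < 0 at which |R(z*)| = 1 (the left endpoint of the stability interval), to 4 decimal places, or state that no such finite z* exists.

Set f=λy, z=hλ:
  y_{n+1} = y_n + z·[14/15·y_n + 1/15·y_{n+1}] ⇒ (1 − 1/15z)y_{n+1} = (1 + 14/15z)y_n
  ⇒ R(z) = (1 + 14/15z)/(1 − 1/15z).

Need |R(x)|<1, x<0.
x=-0.76: |R|=0.2766
R=−1: 1+14/15x = −1+1/15x ⇒ -13/15x=2 ⇒ x=2/(-13/15)=-2.3077
Confirm numerically:
  x=-1.907: |R|=0.69190 <1
  x=-1.816: |R|=0.61989 <1
  x=-1.721: |R|=0.54387 <1
  x=-1.187: |R|=0.09996 <1
  x=-2.756: |R|=1.32823 >1
  x=-2.409: |R|=1.07565 >1
Interval (-2.3077, 0).

left endpoint -2.3077.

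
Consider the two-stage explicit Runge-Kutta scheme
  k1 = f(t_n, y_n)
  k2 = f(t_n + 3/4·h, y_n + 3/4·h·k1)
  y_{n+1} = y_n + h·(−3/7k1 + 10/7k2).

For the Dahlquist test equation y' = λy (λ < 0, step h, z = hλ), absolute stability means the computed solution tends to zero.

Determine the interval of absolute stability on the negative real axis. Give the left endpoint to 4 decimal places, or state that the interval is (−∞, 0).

Set f=λy, z=hλ:
  k1=λy_n ⇒ h·k1=z·y_n;  k2=λ(1+3/4z)y_n ⇒ h·k2=z(1+3/4z)y_n
  y_{n+1}/y_n = 1 − 3/7z + 10/7z(1+3/4z) = 1 + z + 15/14z²
  so R(z) = 1 + z + 15/14z².

Boundary: |R(x)|=1, x<0.
x=-0.74: |R|=0.8467
R=1: x+15/14x²=0 ⇒ x=−14/15=-0.9333; min R=1−1/(4·15/14)=0.7667>−1
Confirm numerically:
  x=-0.705: |R|=0.82753 <1
  x=-0.635: |R|=0.79703 <1
  x=-0.492: |R|=0.76735 <1
  x=-0.375: |R|=0.77567 <1
  x=-1.253: |R|=1.42915 >1
  x=-1.020: |R|=1.09471 >1
Stable set (-0.9333, 0).

(-0.9333, 0).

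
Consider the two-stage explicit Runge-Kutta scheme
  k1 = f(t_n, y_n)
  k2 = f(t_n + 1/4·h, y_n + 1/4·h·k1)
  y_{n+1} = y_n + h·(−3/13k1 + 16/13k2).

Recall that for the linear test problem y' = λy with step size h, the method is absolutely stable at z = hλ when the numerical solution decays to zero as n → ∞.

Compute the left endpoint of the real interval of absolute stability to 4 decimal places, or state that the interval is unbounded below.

On y'=λy, z=hλ:
  k1=λy_n ⇒ h·k1=z·y_n;  k2=λ(1+1/4z)y_n ⇒ h·k2=z(1+1/4z)y_n
  y_{n+1}/y_n = 1 − 3/13z + 16/13z(1+1/4z) = 1 + z + 4/13z²
  Hence R(z) = 1 + z + 4/13z².

Need |R(x)|<1, x<0.
x=-1.74: |R|=0.1916
R=1: x+4/13x²=0 ⇒ x=−13/4=-3.2500; min R=1−1/(4·4/13)=0.1875>−1
Confirm numerically:
  x=-2.995: |R|=0.76501 <1
  x=-2.607: |R|=0.48422 <1
  x=-1.383: |R|=0.20552 <1
  x=-3.618: |R|=1.40967 >1
  x=-3.359: |R|=1.11266 >1
So |R|<1 on (-3.2500, 0).

left endpoint -3.2500.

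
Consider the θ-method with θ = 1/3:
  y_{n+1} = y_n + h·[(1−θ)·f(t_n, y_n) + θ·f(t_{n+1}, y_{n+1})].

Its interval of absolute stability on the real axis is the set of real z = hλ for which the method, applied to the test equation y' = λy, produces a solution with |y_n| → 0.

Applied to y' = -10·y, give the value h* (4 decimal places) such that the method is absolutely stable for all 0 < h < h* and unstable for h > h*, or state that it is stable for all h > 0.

Test eqn y'=λy, z=hλ:
  y_{n+1} = y_n + z·[2/3·y_n + 1/3·y_{n+1}] ⇒ (1 − 1/3z)y_{n+1} = (1 + 2/3z)y_n
  ⇒ R(z) = (1 + 2/3z)/(1 − 1/3z).

Boundary: |R(x)|=1, x<0.
x=-0.69: |R|=0.4390
R=−1: 1+2/3x = −1+1/3x ⇒ -1/3x=2 ⇒ x=2/(-1/3)=-6.0000
Confirm numerically:
  x=-5.969: |R|=0.99654 <1
  x=-4.441: |R|=0.79049 <1
  x=-3.456: |R|=0.60595 <1
  x=-2.489: |R|=0.36036 <1
  x=-6.422: |R|=1.04479 >1
  x=-6.227: |R|=1.02460 >1
  x=-6.226: |R|=1.02450 >1
So |R|<1 on (-6.0000, 0).

(-6.0000,0); λ=-10 ⇒ h* = (6)/10 = 0.6000.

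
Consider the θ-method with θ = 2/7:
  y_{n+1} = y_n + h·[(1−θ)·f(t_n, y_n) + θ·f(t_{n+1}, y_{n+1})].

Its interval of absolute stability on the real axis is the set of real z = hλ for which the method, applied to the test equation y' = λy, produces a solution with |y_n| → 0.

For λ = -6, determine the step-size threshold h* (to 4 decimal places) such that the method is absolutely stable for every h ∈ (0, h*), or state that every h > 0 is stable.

(-4.6667,0); λ=-6 ⇒ h* = (14/3)/6 = 0.7778.

On y'=λy, z=hλ:
  y_{n+1} = y_n + z·[5/7·y_n + 2/7·y_{n+1}] ⇒ (1 − 2/7z)y_{n+1} = (1 + 5/7z)y_n
  R(z) = (1 + 5/7z)/(1 − 2/7z).

Need |R(x)|<1, x<0.
x=-1.65: |R|=0.1214
R=−1: 1+5/7x = −1+2/7x ⇒ -3/7x=2 ⇒ x=2/(-3/7)=-4.6667
Confirm numerically:
  x=-4.522: |R|=0.97295 <1
  x=-4.105: |R|=0.88922 <1
  x=-3.866: |R|=0.83695 <1
  x=-5.134: |R|=1.08119 >1
  x=-4.961: |R|=1.05218 >1
Stable set (-4.6667, 0).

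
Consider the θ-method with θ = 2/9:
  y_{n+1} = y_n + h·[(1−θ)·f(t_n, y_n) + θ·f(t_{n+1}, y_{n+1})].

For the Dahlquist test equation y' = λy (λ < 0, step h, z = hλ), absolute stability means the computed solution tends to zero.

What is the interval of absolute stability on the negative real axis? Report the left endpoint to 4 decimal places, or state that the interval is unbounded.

Set f=λy, z=hλ:
  y_{n+1} = y_n + z·[7/9·y_n + 2/9·y_{n+1}] ⇒ (1 − 2/9z)y_{n+1} = (1 + 7/9z)y_n
  R(z) = (1 + 7/9z)/(1 − 2/9z).

Solve |R(x)|<1 on ℝ⁻.
x=-0.83: |R|=0.2992
R=−1: 1+7/9x = −1+2/9x ⇒ -5/9x=2 ⇒ x=2/(-5/9)=-3.6000
Confirm numerically:
  x=-3.003: |R|=0.80108 <1
  x=-2.487: |R|=0.60176 <1
  x=-2.305: |R|=0.52425 <1
  x=-3.936: |R|=1.09957 >1
  x=-3.683: |R|=1.02536 >1
  x=-3.655: |R|=1.01686 >1
Interval (-3.6000, 0).

z∈(-3.6000,0).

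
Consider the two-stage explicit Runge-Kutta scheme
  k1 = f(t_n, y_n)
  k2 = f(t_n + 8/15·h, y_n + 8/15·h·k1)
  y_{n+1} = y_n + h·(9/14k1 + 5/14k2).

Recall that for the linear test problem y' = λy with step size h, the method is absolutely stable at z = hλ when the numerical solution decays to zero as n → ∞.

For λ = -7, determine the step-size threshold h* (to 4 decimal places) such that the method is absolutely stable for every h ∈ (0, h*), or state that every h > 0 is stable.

With y'=λy (z=hλ):
  k1=λy_n ⇒ h·k1=z·y_n;  k2=λ(1+8/15z)y_n ⇒ h·k2=z(1+8/15z)y_n
  y_{n+1}/y_n = 1 + 9/14z + 5/14z(1+8/15z) = 1 + z + 4/21z²
  Hence R(z) = 1 + z + 4/21z².

Solve |R(x)|<1 on ℝ⁻.
x=-0.52: |R|=0.5315
R=1: x+4/21x²=0 ⇒ x=−21/4=-5.2500; min R=1−1/(4·4/21)=-0.3125>−1
Confirm numerically:
  x=-4.937: |R|=0.70566 <1
  x=-4.040: |R|=0.06888 <1
  x=-3.221: |R|=0.24484 <1
  x=-2.764: |R|=0.30882 <1
  x=-5.373: |R|=1.12588 >1
  x=-5.314: |R|=1.06478 >1
Interval (-5.2500, 0).

(-5.2500,0); λ=-7 ⇒ h* = (21/4)/7 = 0.7500.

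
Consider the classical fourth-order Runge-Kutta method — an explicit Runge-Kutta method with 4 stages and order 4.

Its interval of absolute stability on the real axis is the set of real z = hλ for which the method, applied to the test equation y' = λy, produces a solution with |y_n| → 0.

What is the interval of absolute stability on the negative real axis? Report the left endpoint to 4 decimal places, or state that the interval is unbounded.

Test eqn y'=λy, z=hλ:
  order 4, 4-stage ⇒ R(z)=1+z+z^2/2+z^3/6+z^4/24
  (e.g. R(-1.15)=0.33065, |R|=0.33065)

Boundary: |R(x)|=1, x<0.
x=-1.15: |R|=0.3306
|R(-2.22)|=0.4327 |R(-2.04)|=0.3475 |R(-1.17)|=0.3256
Bisect:
  x_lo=-3.6847 |R|=3.4464  x_hi=-0.2382 |R|=0.7881
  mid=-1.96143 |R|=0.32121 →hi
  mid=-2.82304 |R|=1.05842 →lo
  mid=-2.39224 |R|=0.55205 →hi
  mid=-2.60764 |R|=0.76357 →hi
  mid=-2.71534 |R|=0.89956 →hi
  mid=-2.76919 |R|=0.97600 →hi
  mid=-2.79612 |R|=1.01644 →lo
  mid=-2.78266 |R|=0.99603 →hi
  mid=-2.78939 |R|=1.00619 →lo
  ...
  [-2.78539,-2.78518] ⇒ x*=-2.7853
Stable set (-2.7853, 0).

z∈(-2.7853,0).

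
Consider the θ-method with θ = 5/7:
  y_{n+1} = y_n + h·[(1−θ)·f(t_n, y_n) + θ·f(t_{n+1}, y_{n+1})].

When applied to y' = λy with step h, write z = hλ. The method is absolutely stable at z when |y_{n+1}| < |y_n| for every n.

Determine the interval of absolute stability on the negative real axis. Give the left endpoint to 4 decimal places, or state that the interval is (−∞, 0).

With y'=λy (z=hλ):
  y_{n+1} = y_n + z·[2/7·y_n + 5/7·y_{n+1}] ⇒ (1 − 5/7z)y_{n+1} = (1 + 2/7z)y_n
  Hence R(z) = (1 + 2/7z)/(1 − 5/7z).

Need |R(x)|<1, x<0.
x=-0.41: |R|=0.6829
x=-2: |R|=0.1765
x=-10: |R|=0.2281
x=-100: |R|=0.3807
θ=5/7≥1/2 ⇒ |1+2/7x|<|1−5/7x| ∀x<0 ⇒ unbounded interval.

(−∞, 0) — no finite endpoint.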